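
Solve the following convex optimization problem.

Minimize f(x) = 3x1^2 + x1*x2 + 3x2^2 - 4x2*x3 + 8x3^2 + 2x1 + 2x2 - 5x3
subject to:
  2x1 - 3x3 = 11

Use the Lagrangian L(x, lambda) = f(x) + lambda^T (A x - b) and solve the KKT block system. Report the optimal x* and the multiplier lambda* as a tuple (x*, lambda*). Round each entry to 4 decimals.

Form the Lagrangian:
  L(x, lambda) = (1/2) x^T Q x + c^T x + lambda^T (A x - b)
Stationarity (grad_x L = 0): Q x + c + A^T lambda = 0.
Primal feasibility: A x = b.

This gives the KKT block system:
  [ Q   A^T ] [ x     ]   [-c ]
  [ A    0  ] [ lambda ] = [ b ]

Solving the linear system:
  x*      = (2.8316, -1.9912, -1.7789)
  lambda* = (-8.4993)
  f(x*)   = 52.0337

x* = (2.8316, -1.9912, -1.7789), lambda* = (-8.4993)


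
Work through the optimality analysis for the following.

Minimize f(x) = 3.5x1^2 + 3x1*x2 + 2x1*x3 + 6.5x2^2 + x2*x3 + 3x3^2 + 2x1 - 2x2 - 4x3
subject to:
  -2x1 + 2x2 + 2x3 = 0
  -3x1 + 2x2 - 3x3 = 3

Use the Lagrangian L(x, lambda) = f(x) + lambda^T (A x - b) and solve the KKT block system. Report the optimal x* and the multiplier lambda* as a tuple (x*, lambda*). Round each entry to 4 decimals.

Form the Lagrangian:
  L(x, lambda) = (1/2) x^T Q x + c^T x + lambda^T (A x - b)
Stationarity (grad_x L = 0): Q x + c + A^T lambda = 0.
Primal feasibility: A x = b.

This gives the KKT block system:
  [ Q   A^T ] [ x     ]   [-c ]
  [ A    0  ] [ lambda ] = [ b ]

Solving the linear system:
  x*      = (-0.3212, 0.2146, -0.5358)
  lambda* = (1.7415, -1.3864)
  f(x*)   = 2.6154

x* = (-0.3212, 0.2146, -0.5358), lambda* = (1.7415, -1.3864)


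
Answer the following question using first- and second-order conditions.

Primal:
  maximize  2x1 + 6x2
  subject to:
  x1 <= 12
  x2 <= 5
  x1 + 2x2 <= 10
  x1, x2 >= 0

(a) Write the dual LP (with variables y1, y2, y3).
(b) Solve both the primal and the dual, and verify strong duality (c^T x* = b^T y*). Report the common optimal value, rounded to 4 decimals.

The standard primal-dual pair for 'max c^T x s.t. A x <= b, x >= 0' is:
  Dual:  min b^T y  s.t.  A^T y >= c,  y >= 0.

So the dual LP is:
  minimize  12y1 + 5y2 + 10y3
  subject to:
    y1 + y3 >= 2
    y2 + 2y3 >= 6
    y1, y2, y3 >= 0

Solving the primal: x* = (0, 5).
  primal value c^T x* = 30.
Solving the dual: y* = (0, 2, 2).
  dual value b^T y* = 30.
Strong duality: c^T x* = b^T y*. Confirmed.

30


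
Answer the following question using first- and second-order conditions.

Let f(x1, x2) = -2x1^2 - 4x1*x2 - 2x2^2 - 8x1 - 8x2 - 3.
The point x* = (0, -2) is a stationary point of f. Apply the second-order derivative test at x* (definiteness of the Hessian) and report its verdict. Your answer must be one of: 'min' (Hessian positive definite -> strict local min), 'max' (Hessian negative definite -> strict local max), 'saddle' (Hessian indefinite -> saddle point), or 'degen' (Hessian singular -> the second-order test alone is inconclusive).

Compute the Hessian H = grad^2 f:
  H = [[-4, -4], [-4, -4]]
Verify stationarity: grad f(x*) = H x* + g = (0, 0).
Eigenvalues of H: -8, 0.
H has a zero eigenvalue (singular; negative semidefinite but not definite), so H is neither positive definite, negative definite, nor indefinite. The second-order test alone is inconclusive -> degen.
(Indeed, f is constant along the null direction of H through x*, so x* is not a strict local extremum.)

degen


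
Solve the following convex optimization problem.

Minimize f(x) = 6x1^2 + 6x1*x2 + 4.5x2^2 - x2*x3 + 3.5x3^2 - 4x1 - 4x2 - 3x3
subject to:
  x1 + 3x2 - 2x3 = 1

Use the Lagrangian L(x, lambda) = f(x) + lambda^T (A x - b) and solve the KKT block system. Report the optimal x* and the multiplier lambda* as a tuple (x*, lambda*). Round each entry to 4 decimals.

Form the Lagrangian:
  L(x, lambda) = (1/2) x^T Q x + c^T x + lambda^T (A x - b)
Stationarity (grad_x L = 0): Q x + c + A^T lambda = 0.
Primal feasibility: A x = b.

This gives the KKT block system:
  [ Q   A^T ] [ x     ]   [-c ]
  [ A    0  ] [ lambda ] = [ b ]

Solving the linear system:
  x*      = (0.0831, 0.5681, 0.3937)
  lambda* = (-0.406)
  f(x*)   = -1.6901

x* = (0.0831, 0.5681, 0.3937), lambda* = (-0.406)


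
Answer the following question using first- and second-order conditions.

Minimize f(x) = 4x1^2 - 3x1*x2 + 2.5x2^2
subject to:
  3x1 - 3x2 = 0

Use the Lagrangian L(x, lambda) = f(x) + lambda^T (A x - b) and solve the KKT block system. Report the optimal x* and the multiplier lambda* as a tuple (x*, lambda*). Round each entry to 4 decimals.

Form the Lagrangian:
  L(x, lambda) = (1/2) x^T Q x + c^T x + lambda^T (A x - b)
Stationarity (grad_x L = 0): Q x + c + A^T lambda = 0.
Primal feasibility: A x = b.

This gives the KKT block system:
  [ Q   A^T ] [ x     ]   [-c ]
  [ A    0  ] [ lambda ] = [ b ]

Solving the linear system:
  x*      = (0, 0)
  lambda* = (0)
  f(x*)   = 0

x* = (0, 0), lambda* = (0)


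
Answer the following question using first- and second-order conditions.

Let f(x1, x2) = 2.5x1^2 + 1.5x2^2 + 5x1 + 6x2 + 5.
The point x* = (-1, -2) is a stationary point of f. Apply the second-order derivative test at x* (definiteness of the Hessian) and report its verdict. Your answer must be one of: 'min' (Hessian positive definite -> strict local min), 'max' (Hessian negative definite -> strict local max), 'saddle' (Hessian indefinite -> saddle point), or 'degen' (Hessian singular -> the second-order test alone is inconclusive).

Compute the Hessian H = grad^2 f:
  H = [[5, 0], [0, 3]]
Verify stationarity: grad f(x*) = H x* + g = (0, 0).
Eigenvalues of H: 3, 5.
Both eigenvalues > 0, so H is positive definite -> x* is a strict local min.

min


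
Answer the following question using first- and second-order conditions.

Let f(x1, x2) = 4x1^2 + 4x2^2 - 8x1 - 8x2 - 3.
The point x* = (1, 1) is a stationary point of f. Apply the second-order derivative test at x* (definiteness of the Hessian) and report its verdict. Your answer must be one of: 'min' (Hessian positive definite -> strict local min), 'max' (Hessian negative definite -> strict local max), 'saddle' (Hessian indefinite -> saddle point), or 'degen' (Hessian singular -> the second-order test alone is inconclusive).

Compute the Hessian H = grad^2 f:
  H = [[8, 0], [0, 8]]
Verify stationarity: grad f(x*) = H x* + g = (0, 0).
Eigenvalues of H: 8, 8.
Both eigenvalues > 0, so H is positive definite -> x* is a strict local min.

min


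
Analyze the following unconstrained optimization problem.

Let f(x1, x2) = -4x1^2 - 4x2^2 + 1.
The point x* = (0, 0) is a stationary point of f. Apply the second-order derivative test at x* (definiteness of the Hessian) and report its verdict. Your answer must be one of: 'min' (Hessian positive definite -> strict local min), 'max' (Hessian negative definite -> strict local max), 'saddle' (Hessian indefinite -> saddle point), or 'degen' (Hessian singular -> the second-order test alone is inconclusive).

Compute the Hessian H = grad^2 f:
  H = [[-8, 0], [0, -8]]
Verify stationarity: grad f(x*) = H x* + g = (0, 0).
Eigenvalues of H: -8, -8.
Both eigenvalues < 0, so H is negative definite -> x* is a strict local max.

max


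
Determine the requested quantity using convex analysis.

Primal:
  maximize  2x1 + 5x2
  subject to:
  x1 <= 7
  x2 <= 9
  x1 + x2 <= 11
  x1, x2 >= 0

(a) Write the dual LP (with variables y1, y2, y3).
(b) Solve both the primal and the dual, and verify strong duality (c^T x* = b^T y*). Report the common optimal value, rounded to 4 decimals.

The standard primal-dual pair for 'max c^T x s.t. A x <= b, x >= 0' is:
  Dual:  min b^T y  s.t.  A^T y >= c,  y >= 0.

So the dual LP is:
  minimize  7y1 + 9y2 + 11y3
  subject to:
    y1 + y3 >= 2
    y2 + y3 >= 5
    y1, y2, y3 >= 0

Solving the primal: x* = (2, 9).
  primal value c^T x* = 49.
Solving the dual: y* = (0, 3, 2).
  dual value b^T y* = 49.
Strong duality: c^T x* = b^T y*. Confirmed.

49


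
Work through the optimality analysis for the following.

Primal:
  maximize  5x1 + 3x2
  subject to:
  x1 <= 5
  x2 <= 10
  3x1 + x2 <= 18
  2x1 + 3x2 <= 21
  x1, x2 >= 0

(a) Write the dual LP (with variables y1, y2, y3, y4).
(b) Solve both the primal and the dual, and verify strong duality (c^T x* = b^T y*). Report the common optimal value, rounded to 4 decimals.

The standard primal-dual pair for 'max c^T x s.t. A x <= b, x >= 0' is:
  Dual:  min b^T y  s.t.  A^T y >= c,  y >= 0.

So the dual LP is:
  minimize  5y1 + 10y2 + 18y3 + 21y4
  subject to:
    y1 + 3y3 + 2y4 >= 5
    y2 + y3 + 3y4 >= 3
    y1, y2, y3, y4 >= 0

Solving the primal: x* = (4.7143, 3.8571).
  primal value c^T x* = 35.1429.
Solving the dual: y* = (0, 0, 1.2857, 0.5714).
  dual value b^T y* = 35.1429.
Strong duality: c^T x* = b^T y*. Confirmed.

35.1429


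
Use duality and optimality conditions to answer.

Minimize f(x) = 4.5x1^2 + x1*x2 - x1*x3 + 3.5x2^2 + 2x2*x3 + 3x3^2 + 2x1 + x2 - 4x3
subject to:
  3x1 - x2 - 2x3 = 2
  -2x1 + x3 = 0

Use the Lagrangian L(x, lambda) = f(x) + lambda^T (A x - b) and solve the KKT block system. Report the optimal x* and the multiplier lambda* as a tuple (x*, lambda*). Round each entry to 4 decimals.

Form the Lagrangian:
  L(x, lambda) = (1/2) x^T Q x + c^T x + lambda^T (A x - b)
Stationarity (grad_x L = 0): Q x + c + A^T lambda = 0.
Primal feasibility: A x = b.

This gives the KKT block system:
  [ Q   A^T ] [ x     ]   [-c ]
  [ A    0  ] [ lambda ] = [ b ]

Solving the linear system:
  x*      = (0.1154, -2.1154, 0.2308)
  lambda* = (-13.2308, -19.5)
  f(x*)   = 11.8269

x* = (0.1154, -2.1154, 0.2308), lambda* = (-13.2308, -19.5)


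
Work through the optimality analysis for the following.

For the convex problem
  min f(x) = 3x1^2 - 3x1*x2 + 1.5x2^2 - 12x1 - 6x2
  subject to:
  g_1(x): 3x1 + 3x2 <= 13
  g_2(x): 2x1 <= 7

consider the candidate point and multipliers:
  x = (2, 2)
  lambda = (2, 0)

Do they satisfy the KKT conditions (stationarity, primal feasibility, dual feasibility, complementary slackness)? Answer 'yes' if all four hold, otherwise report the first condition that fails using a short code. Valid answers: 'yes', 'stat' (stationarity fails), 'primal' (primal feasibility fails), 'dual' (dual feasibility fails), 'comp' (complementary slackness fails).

Gradient of f: grad f(x) = Q x + c = (-6, -6)
Constraint values g_i(x) = a_i^T x - b_i:
  g_1((2, 2)) = -1
  g_2((2, 2)) = -3
Stationarity residual: grad f(x) + sum_i lambda_i a_i = (0, 0)
  -> stationarity OK
Primal feasibility (all g_i <= 0): OK
Dual feasibility (all lambda_i >= 0): OK
Complementary slackness (lambda_i * g_i(x) = 0 for all i): FAILS

Verdict: the first failing condition is complementary_slackness -> comp.

comp


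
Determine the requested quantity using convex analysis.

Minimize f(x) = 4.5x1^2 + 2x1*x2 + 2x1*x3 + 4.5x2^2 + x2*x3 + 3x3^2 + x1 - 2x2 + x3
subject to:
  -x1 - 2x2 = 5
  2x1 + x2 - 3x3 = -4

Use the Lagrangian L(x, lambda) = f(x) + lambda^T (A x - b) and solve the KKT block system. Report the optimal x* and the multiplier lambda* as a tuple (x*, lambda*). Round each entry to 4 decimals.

Form the Lagrangian:
  L(x, lambda) = (1/2) x^T Q x + c^T x + lambda^T (A x - b)
Stationarity (grad_x L = 0): Q x + c + A^T lambda = 0.
Primal feasibility: A x = b.

This gives the KKT block system:
  [ Q   A^T ] [ x     ]   [-c ]
  [ A    0  ] [ lambda ] = [ b ]

Solving the linear system:
  x*      = (-0.7959, -2.102, 0.102)
  lambda* = (-11.551, -0.6939)
  f(x*)   = 29.2449

x* = (-0.7959, -2.102, 0.102), lambda* = (-11.551, -0.6939)


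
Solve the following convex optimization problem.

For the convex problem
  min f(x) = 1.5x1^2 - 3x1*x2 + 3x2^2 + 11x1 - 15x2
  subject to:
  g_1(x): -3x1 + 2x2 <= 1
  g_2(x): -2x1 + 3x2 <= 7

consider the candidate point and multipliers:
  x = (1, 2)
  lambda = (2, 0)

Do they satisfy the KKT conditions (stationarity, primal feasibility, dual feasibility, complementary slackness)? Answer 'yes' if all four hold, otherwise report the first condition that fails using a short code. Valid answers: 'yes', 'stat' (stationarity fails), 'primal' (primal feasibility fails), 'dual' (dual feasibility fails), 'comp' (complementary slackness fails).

Gradient of f: grad f(x) = Q x + c = (8, -6)
Constraint values g_i(x) = a_i^T x - b_i:
  g_1((1, 2)) = 0
  g_2((1, 2)) = -3
Stationarity residual: grad f(x) + sum_i lambda_i a_i = (2, -2)
  -> stationarity FAILS
Primal feasibility (all g_i <= 0): OK
Dual feasibility (all lambda_i >= 0): OK
Complementary slackness (lambda_i * g_i(x) = 0 for all i): OK

Verdict: the first failing condition is stationarity -> stat.

stat


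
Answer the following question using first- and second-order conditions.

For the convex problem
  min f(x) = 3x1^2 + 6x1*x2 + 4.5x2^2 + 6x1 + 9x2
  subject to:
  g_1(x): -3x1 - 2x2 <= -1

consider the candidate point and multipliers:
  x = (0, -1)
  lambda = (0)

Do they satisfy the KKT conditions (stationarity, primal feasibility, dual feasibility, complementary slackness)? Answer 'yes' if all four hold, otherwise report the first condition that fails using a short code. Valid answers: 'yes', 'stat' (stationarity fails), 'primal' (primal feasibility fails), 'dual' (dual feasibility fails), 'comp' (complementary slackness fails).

Gradient of f: grad f(x) = Q x + c = (0, 0)
Constraint values g_i(x) = a_i^T x - b_i:
  g_1((0, -1)) = 3
Stationarity residual: grad f(x) + sum_i lambda_i a_i = (0, 0)
  -> stationarity OK
Primal feasibility (all g_i <= 0): FAILS
Dual feasibility (all lambda_i >= 0): OK
Complementary slackness (lambda_i * g_i(x) = 0 for all i): OK

Verdict: the first failing condition is primal_feasibility -> primal.

primal


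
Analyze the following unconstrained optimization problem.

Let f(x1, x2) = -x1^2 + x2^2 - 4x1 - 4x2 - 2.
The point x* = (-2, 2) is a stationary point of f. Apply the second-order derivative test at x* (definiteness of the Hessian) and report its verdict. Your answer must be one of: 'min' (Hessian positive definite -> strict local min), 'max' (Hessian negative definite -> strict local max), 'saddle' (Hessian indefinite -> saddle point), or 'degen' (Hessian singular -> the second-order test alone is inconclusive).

Compute the Hessian H = grad^2 f:
  H = [[-2, 0], [0, 2]]
Verify stationarity: grad f(x*) = H x* + g = (0, 0).
Eigenvalues of H: -2, 2.
Eigenvalues have mixed signs, so H is indefinite -> x* is a saddle point.

saddle


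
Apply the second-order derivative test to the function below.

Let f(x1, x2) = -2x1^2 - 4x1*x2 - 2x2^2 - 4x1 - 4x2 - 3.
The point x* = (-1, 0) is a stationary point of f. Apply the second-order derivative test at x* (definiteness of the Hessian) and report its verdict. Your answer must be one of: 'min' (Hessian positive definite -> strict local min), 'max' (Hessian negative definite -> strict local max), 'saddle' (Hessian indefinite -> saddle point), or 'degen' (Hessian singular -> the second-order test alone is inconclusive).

Compute the Hessian H = grad^2 f:
  H = [[-4, -4], [-4, -4]]
Verify stationarity: grad f(x*) = H x* + g = (0, 0).
Eigenvalues of H: -8, 0.
H has a zero eigenvalue (singular; negative semidefinite but not definite), so H is neither positive definite, negative definite, nor indefinite. The second-order test alone is inconclusive -> degen.
(Indeed, f is constant along the null direction of H through x*, so x* is not a strict local extremum.)

degen


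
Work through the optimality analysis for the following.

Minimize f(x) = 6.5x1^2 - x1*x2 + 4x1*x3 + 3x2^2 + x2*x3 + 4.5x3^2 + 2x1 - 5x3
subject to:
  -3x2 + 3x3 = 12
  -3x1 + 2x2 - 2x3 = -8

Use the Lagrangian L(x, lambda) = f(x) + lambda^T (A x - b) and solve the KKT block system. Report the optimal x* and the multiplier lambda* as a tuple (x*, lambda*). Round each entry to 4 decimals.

Form the Lagrangian:
  L(x, lambda) = (1/2) x^T Q x + c^T x + lambda^T (A x - b)
Stationarity (grad_x L = 0): Q x + c + A^T lambda = 0.
Primal feasibility: A x = b.

This gives the KKT block system:
  [ Q   A^T ] [ x     ]   [-c ]
  [ A    0  ] [ lambda ] = [ b ]

Solving the linear system:
  x*      = (0, -2.0588, 1.9412)
  lambda* = (-0.8431, 3.9412)
  f(x*)   = 15.9706

x* = (0, -2.0588, 1.9412), lambda* = (-0.8431, 3.9412)


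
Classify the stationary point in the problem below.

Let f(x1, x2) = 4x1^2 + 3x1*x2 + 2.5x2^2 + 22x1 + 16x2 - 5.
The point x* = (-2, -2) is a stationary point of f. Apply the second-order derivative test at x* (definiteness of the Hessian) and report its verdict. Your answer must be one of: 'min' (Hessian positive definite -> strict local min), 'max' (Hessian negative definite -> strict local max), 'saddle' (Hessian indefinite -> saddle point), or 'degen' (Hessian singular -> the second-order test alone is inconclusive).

Compute the Hessian H = grad^2 f:
  H = [[8, 3], [3, 5]]
Verify stationarity: grad f(x*) = H x* + g = (0, 0).
Eigenvalues of H: 3.1459, 9.8541.
Both eigenvalues > 0, so H is positive definite -> x* is a strict local min.

min


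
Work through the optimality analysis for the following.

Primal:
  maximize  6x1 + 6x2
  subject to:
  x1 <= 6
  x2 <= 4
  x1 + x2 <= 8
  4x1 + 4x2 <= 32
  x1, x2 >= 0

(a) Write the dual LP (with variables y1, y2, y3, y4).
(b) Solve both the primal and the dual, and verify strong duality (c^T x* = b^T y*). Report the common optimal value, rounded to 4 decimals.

The standard primal-dual pair for 'max c^T x s.t. A x <= b, x >= 0' is:
  Dual:  min b^T y  s.t.  A^T y >= c,  y >= 0.

So the dual LP is:
  minimize  6y1 + 4y2 + 8y3 + 32y4
  subject to:
    y1 + y3 + 4y4 >= 6
    y2 + y3 + 4y4 >= 6
    y1, y2, y3, y4 >= 0

Solving the primal: x* = (4, 4).
  primal value c^T x* = 48.
Solving the dual: y* = (0, 0, 6, 0).
  dual value b^T y* = 48.
Strong duality: c^T x* = b^T y*. Confirmed.

48


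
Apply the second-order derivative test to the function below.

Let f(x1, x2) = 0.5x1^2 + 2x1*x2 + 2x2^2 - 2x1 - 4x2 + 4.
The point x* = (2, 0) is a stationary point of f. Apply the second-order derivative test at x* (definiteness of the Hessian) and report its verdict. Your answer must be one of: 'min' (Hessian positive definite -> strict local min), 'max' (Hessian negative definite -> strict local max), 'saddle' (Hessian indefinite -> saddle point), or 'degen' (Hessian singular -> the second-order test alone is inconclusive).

Compute the Hessian H = grad^2 f:
  H = [[1, 2], [2, 4]]
Verify stationarity: grad f(x*) = H x* + g = (0, 0).
Eigenvalues of H: 0, 5.
H has a zero eigenvalue (singular; positive semidefinite but not definite), so H is neither positive definite, negative definite, nor indefinite. The second-order test alone is inconclusive -> degen.
(Indeed, f is constant along the null direction of H through x*, so x* is not a strict local extremum.)

degen


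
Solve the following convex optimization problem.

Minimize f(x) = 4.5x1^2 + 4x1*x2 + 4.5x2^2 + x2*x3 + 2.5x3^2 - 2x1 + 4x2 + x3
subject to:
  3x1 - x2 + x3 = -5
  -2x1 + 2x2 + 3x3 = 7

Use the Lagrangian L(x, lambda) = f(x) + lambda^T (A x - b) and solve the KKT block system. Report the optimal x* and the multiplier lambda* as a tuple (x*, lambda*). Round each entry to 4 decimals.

Form the Lagrangian:
  L(x, lambda) = (1/2) x^T Q x + c^T x + lambda^T (A x - b)
Stationarity (grad_x L = 0): Q x + c + A^T lambda = 0.
Primal feasibility: A x = b.

This gives the KKT block system:
  [ Q   A^T ] [ x     ]   [-c ]
  [ A    0  ] [ lambda ] = [ b ]

Solving the linear system:
  x*      = (-1.5504, 0.9891, 0.6403)
  lambda* = (2.3282, -2.5063)
  f(x*)   = 18.4413

x* = (-1.5504, 0.9891, 0.6403), lambda* = (2.3282, -2.5063)


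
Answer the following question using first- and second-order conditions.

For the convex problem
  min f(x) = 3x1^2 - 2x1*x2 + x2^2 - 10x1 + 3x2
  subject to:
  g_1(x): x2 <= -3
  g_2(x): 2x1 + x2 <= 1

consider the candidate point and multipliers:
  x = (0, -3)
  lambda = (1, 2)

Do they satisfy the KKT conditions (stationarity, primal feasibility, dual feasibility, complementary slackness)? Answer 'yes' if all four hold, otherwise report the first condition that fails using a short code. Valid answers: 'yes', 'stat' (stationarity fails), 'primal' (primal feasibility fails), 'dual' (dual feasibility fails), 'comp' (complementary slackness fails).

Gradient of f: grad f(x) = Q x + c = (-4, -3)
Constraint values g_i(x) = a_i^T x - b_i:
  g_1((0, -3)) = 0
  g_2((0, -3)) = -4
Stationarity residual: grad f(x) + sum_i lambda_i a_i = (0, 0)
  -> stationarity OK
Primal feasibility (all g_i <= 0): OK
Dual feasibility (all lambda_i >= 0): OK
Complementary slackness (lambda_i * g_i(x) = 0 for all i): FAILS

Verdict: the first failing condition is complementary_slackness -> comp.

comp


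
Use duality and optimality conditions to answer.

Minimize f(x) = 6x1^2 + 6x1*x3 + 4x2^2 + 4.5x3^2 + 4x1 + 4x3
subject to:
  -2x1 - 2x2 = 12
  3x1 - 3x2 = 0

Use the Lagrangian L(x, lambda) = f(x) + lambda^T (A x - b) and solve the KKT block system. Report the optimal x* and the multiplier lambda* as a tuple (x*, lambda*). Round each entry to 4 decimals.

Form the Lagrangian:
  L(x, lambda) = (1/2) x^T Q x + c^T x + lambda^T (A x - b)
Stationarity (grad_x L = 0): Q x + c + A^T lambda = 0.
Primal feasibility: A x = b.

This gives the KKT block system:
  [ Q   A^T ] [ x     ]   [-c ]
  [ A    0  ] [ lambda ] = [ b ]

Solving the linear system:
  x*      = (-3, -3, 1.5556)
  lambda* = (-11.6667, -0.2222)
  f(x*)   = 67.1111

x* = (-3, -3, 1.5556), lambda* = (-11.6667, -0.2222)


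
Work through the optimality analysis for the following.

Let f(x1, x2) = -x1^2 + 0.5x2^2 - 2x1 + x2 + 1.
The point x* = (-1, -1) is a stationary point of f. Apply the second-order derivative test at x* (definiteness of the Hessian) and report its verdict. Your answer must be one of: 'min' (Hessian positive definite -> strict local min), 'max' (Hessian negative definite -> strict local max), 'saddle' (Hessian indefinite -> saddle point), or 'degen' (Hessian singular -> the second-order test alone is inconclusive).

Compute the Hessian H = grad^2 f:
  H = [[-2, 0], [0, 1]]
Verify stationarity: grad f(x*) = H x* + g = (0, 0).
Eigenvalues of H: -2, 1.
Eigenvalues have mixed signs, so H is indefinite -> x* is a saddle point.

saddle


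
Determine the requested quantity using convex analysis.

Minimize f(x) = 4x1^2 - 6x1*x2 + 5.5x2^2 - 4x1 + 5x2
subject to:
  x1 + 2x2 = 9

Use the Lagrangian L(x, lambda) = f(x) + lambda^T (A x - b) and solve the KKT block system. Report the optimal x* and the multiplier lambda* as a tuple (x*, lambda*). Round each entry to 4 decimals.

Form the Lagrangian:
  L(x, lambda) = (1/2) x^T Q x + c^T x + lambda^T (A x - b)
Stationarity (grad_x L = 0): Q x + c + A^T lambda = 0.
Primal feasibility: A x = b.

This gives the KKT block system:
  [ Q   A^T ] [ x     ]   [-c ]
  [ A    0  ] [ lambda ] = [ b ]

Solving the linear system:
  x*      = (3.4776, 2.7612)
  lambda* = (-7.2537)
  f(x*)   = 32.5896

x* = (3.4776, 2.7612), lambda* = (-7.2537)


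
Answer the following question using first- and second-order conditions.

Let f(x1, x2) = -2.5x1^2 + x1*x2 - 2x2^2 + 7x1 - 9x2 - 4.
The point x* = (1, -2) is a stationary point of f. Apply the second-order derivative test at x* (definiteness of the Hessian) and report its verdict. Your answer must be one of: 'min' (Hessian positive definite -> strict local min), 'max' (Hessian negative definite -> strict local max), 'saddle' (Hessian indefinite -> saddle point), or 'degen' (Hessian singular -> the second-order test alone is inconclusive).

Compute the Hessian H = grad^2 f:
  H = [[-5, 1], [1, -4]]
Verify stationarity: grad f(x*) = H x* + g = (0, 0).
Eigenvalues of H: -5.618, -3.382.
Both eigenvalues < 0, so H is negative definite -> x* is a strict local max.

max


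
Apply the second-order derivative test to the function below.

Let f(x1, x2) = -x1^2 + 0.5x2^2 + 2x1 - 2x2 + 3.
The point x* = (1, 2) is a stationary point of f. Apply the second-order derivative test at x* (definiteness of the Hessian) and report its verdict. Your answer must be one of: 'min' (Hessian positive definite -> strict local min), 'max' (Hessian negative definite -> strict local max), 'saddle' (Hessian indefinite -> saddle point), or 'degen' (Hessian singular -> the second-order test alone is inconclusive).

Compute the Hessian H = grad^2 f:
  H = [[-2, 0], [0, 1]]
Verify stationarity: grad f(x*) = H x* + g = (0, 0).
Eigenvalues of H: -2, 1.
Eigenvalues have mixed signs, so H is indefinite -> x* is a saddle point.

saddle


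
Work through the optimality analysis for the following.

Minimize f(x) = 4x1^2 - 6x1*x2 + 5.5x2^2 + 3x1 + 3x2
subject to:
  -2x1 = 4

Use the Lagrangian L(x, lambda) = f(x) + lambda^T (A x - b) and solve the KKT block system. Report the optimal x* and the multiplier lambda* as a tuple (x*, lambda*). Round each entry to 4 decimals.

Form the Lagrangian:
  L(x, lambda) = (1/2) x^T Q x + c^T x + lambda^T (A x - b)
Stationarity (grad_x L = 0): Q x + c + A^T lambda = 0.
Primal feasibility: A x = b.

This gives the KKT block system:
  [ Q   A^T ] [ x     ]   [-c ]
  [ A    0  ] [ lambda ] = [ b ]

Solving the linear system:
  x*      = (-2, -1.3636)
  lambda* = (-2.4091)
  f(x*)   = -0.2273

x* = (-2, -1.3636), lambda* = (-2.4091)


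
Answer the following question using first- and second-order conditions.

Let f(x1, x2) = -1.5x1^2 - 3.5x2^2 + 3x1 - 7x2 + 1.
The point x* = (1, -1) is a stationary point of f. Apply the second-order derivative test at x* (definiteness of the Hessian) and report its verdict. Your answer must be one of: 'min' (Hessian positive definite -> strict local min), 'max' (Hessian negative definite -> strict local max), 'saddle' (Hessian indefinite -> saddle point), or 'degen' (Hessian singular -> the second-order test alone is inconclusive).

Compute the Hessian H = grad^2 f:
  H = [[-3, 0], [0, -7]]
Verify stationarity: grad f(x*) = H x* + g = (0, 0).
Eigenvalues of H: -7, -3.
Both eigenvalues < 0, so H is negative definite -> x* is a strict local max.

max


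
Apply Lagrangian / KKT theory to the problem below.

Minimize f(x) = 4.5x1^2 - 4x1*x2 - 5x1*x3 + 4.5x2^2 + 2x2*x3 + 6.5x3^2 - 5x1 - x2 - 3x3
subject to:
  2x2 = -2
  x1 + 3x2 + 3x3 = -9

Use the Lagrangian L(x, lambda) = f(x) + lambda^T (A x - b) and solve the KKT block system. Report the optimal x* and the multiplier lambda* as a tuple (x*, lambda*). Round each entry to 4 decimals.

Form the Lagrangian:
  L(x, lambda) = (1/2) x^T Q x + c^T x + lambda^T (A x - b)
Stationarity (grad_x L = 0): Q x + c + A^T lambda = 0.
Primal feasibility: A x = b.

This gives the KKT block system:
  [ Q   A^T ] [ x     ]   [-c ]
  [ A    0  ] [ lambda ] = [ b ]

Solving the linear system:
  x*      = (-1.4032, -1, -1.5323)
  lambda* = (-5.2258, 5.9677)
  f(x*)   = 27.9355

x* = (-1.4032, -1, -1.5323), lambda* = (-5.2258, 5.9677)


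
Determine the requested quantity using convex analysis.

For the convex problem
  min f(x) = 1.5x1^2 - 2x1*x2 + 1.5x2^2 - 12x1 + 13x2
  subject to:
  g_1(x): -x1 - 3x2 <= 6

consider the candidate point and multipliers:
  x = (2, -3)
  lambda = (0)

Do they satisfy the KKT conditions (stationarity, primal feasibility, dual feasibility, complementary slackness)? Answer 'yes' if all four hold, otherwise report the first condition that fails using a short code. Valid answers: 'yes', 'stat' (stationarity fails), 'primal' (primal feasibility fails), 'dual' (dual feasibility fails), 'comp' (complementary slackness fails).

Gradient of f: grad f(x) = Q x + c = (0, 0)
Constraint values g_i(x) = a_i^T x - b_i:
  g_1((2, -3)) = 1
Stationarity residual: grad f(x) + sum_i lambda_i a_i = (0, 0)
  -> stationarity OK
Primal feasibility (all g_i <= 0): FAILS
Dual feasibility (all lambda_i >= 0): OK
Complementary slackness (lambda_i * g_i(x) = 0 for all i): OK

Verdict: the first failing condition is primal_feasibility -> primal.

primal


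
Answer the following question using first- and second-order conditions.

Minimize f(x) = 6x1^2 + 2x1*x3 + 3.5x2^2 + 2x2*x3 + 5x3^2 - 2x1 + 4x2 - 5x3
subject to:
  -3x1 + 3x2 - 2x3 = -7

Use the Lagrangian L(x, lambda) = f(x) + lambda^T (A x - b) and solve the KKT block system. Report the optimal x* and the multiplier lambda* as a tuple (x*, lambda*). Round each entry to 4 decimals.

Form the Lagrangian:
  L(x, lambda) = (1/2) x^T Q x + c^T x + lambda^T (A x - b)
Stationarity (grad_x L = 0): Q x + c + A^T lambda = 0.
Primal feasibility: A x = b.

This gives the KKT block system:
  [ Q   A^T ] [ x     ]   [-c ]
  [ A    0  ] [ lambda ] = [ b ]

Solving the linear system:
  x*      = (0.3165, -1.3769, 0.9599)
  lambda* = (1.2394)
  f(x*)   = -1.1323

x* = (0.3165, -1.3769, 0.9599), lambda* = (1.2394)


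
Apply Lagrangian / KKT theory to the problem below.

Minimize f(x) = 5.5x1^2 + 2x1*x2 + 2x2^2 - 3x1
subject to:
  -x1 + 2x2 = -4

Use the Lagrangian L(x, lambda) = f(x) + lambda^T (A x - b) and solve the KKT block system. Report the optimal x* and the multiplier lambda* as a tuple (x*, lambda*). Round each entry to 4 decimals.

Form the Lagrangian:
  L(x, lambda) = (1/2) x^T Q x + c^T x + lambda^T (A x - b)
Stationarity (grad_x L = 0): Q x + c + A^T lambda = 0.
Primal feasibility: A x = b.

This gives the KKT block system:
  [ Q   A^T ] [ x     ]   [-c ]
  [ A    0  ] [ lambda ] = [ b ]

Solving the linear system:
  x*      = (0.7857, -1.6071)
  lambda* = (2.4286)
  f(x*)   = 3.6786

x* = (0.7857, -1.6071), lambda* = (2.4286)


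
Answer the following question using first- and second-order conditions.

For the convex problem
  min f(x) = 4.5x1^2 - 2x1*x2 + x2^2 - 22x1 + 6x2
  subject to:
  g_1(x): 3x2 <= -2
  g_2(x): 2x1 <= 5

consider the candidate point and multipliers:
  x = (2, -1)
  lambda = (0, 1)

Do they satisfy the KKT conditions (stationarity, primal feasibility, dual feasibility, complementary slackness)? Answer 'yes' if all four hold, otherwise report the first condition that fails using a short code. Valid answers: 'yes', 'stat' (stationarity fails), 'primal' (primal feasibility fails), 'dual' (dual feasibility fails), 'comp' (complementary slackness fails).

Gradient of f: grad f(x) = Q x + c = (-2, 0)
Constraint values g_i(x) = a_i^T x - b_i:
  g_1((2, -1)) = -1
  g_2((2, -1)) = -1
Stationarity residual: grad f(x) + sum_i lambda_i a_i = (0, 0)
  -> stationarity OK
Primal feasibility (all g_i <= 0): OK
Dual feasibility (all lambda_i >= 0): OK
Complementary slackness (lambda_i * g_i(x) = 0 for all i): FAILS

Verdict: the first failing condition is complementary_slackness -> comp.

comp


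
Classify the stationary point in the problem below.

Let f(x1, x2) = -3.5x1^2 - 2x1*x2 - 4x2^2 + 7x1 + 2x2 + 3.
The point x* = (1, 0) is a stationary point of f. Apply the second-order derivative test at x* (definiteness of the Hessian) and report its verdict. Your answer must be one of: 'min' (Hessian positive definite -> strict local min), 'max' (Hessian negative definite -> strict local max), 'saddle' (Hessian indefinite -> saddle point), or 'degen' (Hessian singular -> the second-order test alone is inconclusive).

Compute the Hessian H = grad^2 f:
  H = [[-7, -2], [-2, -8]]
Verify stationarity: grad f(x*) = H x* + g = (0, 0).
Eigenvalues of H: -9.5616, -5.4384.
Both eigenvalues < 0, so H is negative definite -> x* is a strict local max.

max


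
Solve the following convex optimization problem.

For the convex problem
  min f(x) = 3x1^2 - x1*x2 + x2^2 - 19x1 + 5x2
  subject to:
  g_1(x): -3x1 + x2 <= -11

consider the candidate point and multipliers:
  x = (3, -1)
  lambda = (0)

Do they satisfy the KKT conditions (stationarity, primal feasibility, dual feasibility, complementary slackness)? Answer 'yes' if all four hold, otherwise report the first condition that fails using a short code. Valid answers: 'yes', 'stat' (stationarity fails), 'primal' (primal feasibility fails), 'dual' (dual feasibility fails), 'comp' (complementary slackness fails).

Gradient of f: grad f(x) = Q x + c = (0, 0)
Constraint values g_i(x) = a_i^T x - b_i:
  g_1((3, -1)) = 1
Stationarity residual: grad f(x) + sum_i lambda_i a_i = (0, 0)
  -> stationarity OK
Primal feasibility (all g_i <= 0): FAILS
Dual feasibility (all lambda_i >= 0): OK
Complementary slackness (lambda_i * g_i(x) = 0 for all i): OK

Verdict: the first failing condition is primal_feasibility -> primal.

primal


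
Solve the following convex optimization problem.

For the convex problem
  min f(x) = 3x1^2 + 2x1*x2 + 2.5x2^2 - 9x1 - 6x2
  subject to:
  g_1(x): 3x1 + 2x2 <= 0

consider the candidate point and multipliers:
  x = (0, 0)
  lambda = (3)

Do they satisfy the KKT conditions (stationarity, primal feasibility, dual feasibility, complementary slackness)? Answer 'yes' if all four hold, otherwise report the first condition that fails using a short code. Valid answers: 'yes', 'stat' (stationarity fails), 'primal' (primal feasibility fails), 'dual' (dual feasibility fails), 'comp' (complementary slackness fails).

Gradient of f: grad f(x) = Q x + c = (-9, -6)
Constraint values g_i(x) = a_i^T x - b_i:
  g_1((0, 0)) = 0
Stationarity residual: grad f(x) + sum_i lambda_i a_i = (0, 0)
  -> stationarity OK
Primal feasibility (all g_i <= 0): OK
Dual feasibility (all lambda_i >= 0): OK
Complementary slackness (lambda_i * g_i(x) = 0 for all i): OK

Verdict: yes, KKT holds.

yes


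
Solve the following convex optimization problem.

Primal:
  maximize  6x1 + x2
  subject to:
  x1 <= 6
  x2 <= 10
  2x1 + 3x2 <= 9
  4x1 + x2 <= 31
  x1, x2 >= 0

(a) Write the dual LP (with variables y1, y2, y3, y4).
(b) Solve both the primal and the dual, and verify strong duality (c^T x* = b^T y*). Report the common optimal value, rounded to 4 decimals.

The standard primal-dual pair for 'max c^T x s.t. A x <= b, x >= 0' is:
  Dual:  min b^T y  s.t.  A^T y >= c,  y >= 0.

So the dual LP is:
  minimize  6y1 + 10y2 + 9y3 + 31y4
  subject to:
    y1 + 2y3 + 4y4 >= 6
    y2 + 3y3 + y4 >= 1
    y1, y2, y3, y4 >= 0

Solving the primal: x* = (4.5, 0).
  primal value c^T x* = 27.
Solving the dual: y* = (0, 0, 3, 0).
  dual value b^T y* = 27.
Strong duality: c^T x* = b^T y*. Confirmed.

27


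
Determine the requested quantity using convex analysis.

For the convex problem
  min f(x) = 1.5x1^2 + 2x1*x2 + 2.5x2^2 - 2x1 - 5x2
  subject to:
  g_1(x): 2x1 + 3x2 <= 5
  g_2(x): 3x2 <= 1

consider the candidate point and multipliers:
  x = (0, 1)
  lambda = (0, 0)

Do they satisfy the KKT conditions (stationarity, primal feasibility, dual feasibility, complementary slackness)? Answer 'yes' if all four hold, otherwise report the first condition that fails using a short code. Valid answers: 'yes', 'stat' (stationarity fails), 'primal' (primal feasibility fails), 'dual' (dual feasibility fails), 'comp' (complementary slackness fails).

Gradient of f: grad f(x) = Q x + c = (0, 0)
Constraint values g_i(x) = a_i^T x - b_i:
  g_1((0, 1)) = -2
  g_2((0, 1)) = 2
Stationarity residual: grad f(x) + sum_i lambda_i a_i = (0, 0)
  -> stationarity OK
Primal feasibility (all g_i <= 0): FAILS
Dual feasibility (all lambda_i >= 0): OK
Complementary slackness (lambda_i * g_i(x) = 0 for all i): OK

Verdict: the first failing condition is primal_feasibility -> primal.

primal


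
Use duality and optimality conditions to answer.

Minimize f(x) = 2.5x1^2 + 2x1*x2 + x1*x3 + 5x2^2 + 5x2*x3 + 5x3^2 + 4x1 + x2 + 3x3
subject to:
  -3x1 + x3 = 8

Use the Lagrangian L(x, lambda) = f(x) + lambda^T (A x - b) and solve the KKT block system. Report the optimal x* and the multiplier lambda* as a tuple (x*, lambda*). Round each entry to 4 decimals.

Form the Lagrangian:
  L(x, lambda) = (1/2) x^T Q x + c^T x + lambda^T (A x - b)
Stationarity (grad_x L = 0): Q x + c + A^T lambda = 0.
Primal feasibility: A x = b.

This gives the KKT block system:
  [ Q   A^T ] [ x     ]   [-c ]
  [ A    0  ] [ lambda ] = [ b ]

Solving the linear system:
  x*      = (-2.6533, 0.4105, 0.0402)
  lambda* = (-2.8017)
  f(x*)   = 6.1657

x* = (-2.6533, 0.4105, 0.0402), lambda* = (-2.8017)


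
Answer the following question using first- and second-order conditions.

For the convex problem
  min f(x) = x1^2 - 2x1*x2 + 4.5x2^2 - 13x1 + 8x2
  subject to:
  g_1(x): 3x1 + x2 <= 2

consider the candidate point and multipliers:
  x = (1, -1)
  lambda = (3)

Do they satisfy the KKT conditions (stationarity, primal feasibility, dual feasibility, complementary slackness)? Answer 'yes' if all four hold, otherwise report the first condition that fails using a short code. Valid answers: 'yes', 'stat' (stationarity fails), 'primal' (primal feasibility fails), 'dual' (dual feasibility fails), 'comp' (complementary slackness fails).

Gradient of f: grad f(x) = Q x + c = (-9, -3)
Constraint values g_i(x) = a_i^T x - b_i:
  g_1((1, -1)) = 0
Stationarity residual: grad f(x) + sum_i lambda_i a_i = (0, 0)
  -> stationarity OK
Primal feasibility (all g_i <= 0): OK
Dual feasibility (all lambda_i >= 0): OK
Complementary slackness (lambda_i * g_i(x) = 0 for all i): OK

Verdict: yes, KKT holds.

yes


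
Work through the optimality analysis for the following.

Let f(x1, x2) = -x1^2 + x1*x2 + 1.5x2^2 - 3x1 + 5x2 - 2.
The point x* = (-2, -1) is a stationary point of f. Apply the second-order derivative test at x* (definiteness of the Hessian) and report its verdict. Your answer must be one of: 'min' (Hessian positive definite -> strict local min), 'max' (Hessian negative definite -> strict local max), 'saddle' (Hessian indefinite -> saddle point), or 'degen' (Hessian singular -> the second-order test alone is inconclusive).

Compute the Hessian H = grad^2 f:
  H = [[-2, 1], [1, 3]]
Verify stationarity: grad f(x*) = H x* + g = (0, 0).
Eigenvalues of H: -2.1926, 3.1926.
Eigenvalues have mixed signs, so H is indefinite -> x* is a saddle point.

saddle


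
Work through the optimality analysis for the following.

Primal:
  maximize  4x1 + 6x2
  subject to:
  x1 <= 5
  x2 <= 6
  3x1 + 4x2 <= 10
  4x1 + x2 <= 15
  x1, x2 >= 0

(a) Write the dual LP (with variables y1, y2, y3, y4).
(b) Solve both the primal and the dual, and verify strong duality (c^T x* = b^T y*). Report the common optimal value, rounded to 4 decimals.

The standard primal-dual pair for 'max c^T x s.t. A x <= b, x >= 0' is:
  Dual:  min b^T y  s.t.  A^T y >= c,  y >= 0.

So the dual LP is:
  minimize  5y1 + 6y2 + 10y3 + 15y4
  subject to:
    y1 + 3y3 + 4y4 >= 4
    y2 + 4y3 + y4 >= 6
    y1, y2, y3, y4 >= 0

Solving the primal: x* = (0, 2.5).
  primal value c^T x* = 15.
Solving the dual: y* = (0, 0, 1.5, 0).
  dual value b^T y* = 15.
Strong duality: c^T x* = b^T y*. Confirmed.

15


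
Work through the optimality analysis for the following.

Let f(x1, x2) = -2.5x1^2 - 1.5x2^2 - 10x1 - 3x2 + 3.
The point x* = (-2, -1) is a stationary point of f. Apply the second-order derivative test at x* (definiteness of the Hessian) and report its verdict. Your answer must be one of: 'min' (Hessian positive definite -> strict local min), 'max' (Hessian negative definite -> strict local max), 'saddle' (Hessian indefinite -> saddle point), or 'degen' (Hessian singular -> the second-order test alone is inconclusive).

Compute the Hessian H = grad^2 f:
  H = [[-5, 0], [0, -3]]
Verify stationarity: grad f(x*) = H x* + g = (0, 0).
Eigenvalues of H: -5, -3.
Both eigenvalues < 0, so H is negative definite -> x* is a strict local max.

max


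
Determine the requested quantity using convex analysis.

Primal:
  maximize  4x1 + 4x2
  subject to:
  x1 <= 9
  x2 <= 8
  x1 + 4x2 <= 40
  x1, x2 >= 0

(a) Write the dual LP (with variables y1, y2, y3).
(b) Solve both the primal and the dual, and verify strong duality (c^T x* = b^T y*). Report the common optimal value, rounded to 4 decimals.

The standard primal-dual pair for 'max c^T x s.t. A x <= b, x >= 0' is:
  Dual:  min b^T y  s.t.  A^T y >= c,  y >= 0.

So the dual LP is:
  minimize  9y1 + 8y2 + 40y3
  subject to:
    y1 + y3 >= 4
    y2 + 4y3 >= 4
    y1, y2, y3 >= 0

Solving the primal: x* = (9, 7.75).
  primal value c^T x* = 67.
Solving the dual: y* = (3, 0, 1).
  dual value b^T y* = 67.
Strong duality: c^T x* = b^T y*. Confirmed.

67


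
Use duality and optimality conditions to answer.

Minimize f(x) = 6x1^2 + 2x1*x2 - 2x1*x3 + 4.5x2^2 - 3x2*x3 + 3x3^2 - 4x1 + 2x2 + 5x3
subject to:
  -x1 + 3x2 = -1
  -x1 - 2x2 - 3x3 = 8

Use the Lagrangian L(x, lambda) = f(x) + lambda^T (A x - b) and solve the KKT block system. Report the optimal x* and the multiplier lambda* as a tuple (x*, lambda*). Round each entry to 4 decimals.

Form the Lagrangian:
  L(x, lambda) = (1/2) x^T Q x + c^T x + lambda^T (A x - b)
Stationarity (grad_x L = 0): Q x + c + A^T lambda = 0.
Primal feasibility: A x = b.

This gives the KKT block system:
  [ Q   A^T ] [ x     ]   [-c ]
  [ A    0  ] [ lambda ] = [ b ]

Solving the linear system:
  x*      = (-0.3662, -0.4554, -2.241)
  lambda* = (-2.7078, -2.1157)
  f(x*)   = 1.7837

x* = (-0.3662, -0.4554, -2.241), lambda* = (-2.7078, -2.1157)
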